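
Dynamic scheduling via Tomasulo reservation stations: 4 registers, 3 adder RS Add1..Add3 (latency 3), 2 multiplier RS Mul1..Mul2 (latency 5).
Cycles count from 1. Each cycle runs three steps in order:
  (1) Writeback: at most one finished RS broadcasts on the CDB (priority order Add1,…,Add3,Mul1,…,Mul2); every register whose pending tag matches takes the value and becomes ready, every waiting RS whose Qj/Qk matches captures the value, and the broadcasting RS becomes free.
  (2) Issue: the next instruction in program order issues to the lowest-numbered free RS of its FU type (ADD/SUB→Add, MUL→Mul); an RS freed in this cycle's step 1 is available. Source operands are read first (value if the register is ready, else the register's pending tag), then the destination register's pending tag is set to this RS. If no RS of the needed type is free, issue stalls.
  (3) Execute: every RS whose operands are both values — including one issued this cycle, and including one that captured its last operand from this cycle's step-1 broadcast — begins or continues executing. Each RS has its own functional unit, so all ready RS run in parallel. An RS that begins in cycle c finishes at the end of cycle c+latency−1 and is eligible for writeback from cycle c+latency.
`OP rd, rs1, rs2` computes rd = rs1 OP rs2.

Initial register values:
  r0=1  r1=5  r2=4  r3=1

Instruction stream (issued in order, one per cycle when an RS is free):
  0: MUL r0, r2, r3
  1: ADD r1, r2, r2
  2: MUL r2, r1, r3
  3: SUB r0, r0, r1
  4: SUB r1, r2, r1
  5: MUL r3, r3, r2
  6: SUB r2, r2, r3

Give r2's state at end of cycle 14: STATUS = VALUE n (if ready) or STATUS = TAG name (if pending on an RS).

  c1: issue MUL r0<-Mul1  regs: r0:Mul1,r1:5,r2:4,r3:1
  c2: issue ADD r1<-Add1  regs: r0:Mul1,r1:Add1,r2:4,r3:1
  c3: issue MUL r2<-Mul2  regs: r0:Mul1,r1:Add1,r2:Mul2,r3:1
  c4: issue SUB r0<-Add2  regs: r0:Add2,r1:Add1,r2:Mul2,r3:1
  c5: CDB Add1=8; issue SUB r1<-Add1  regs: r0:Add2,r1:Add1,r2:Mul2,r3:1
  c6: CDB Mul1=4; issue MUL r3<-Mul1  regs: r0:Add2,r1:Add1,r2:Mul2,r3:Mul1
  c7: issue SUB r2<-Add3  regs: r0:Add2,r1:Add1,r2:Add3,r3:Mul1
  c8: -  regs: r0:Add2,r1:Add1,r2:Add3,r3:Mul1
  c9: CDB Add2=-4  regs: r0:-4,r1:Add1,r2:Add3,r3:Mul1
  c10: CDB Mul2=8  regs: r0:-4,r1:Add1,r2:Add3,r3:Mul1
  c11: -  regs: r0:-4,r1:Add1,r2:Add3,r3:Mul1
  c12: -  regs: r0:-4,r1:Add1,r2:Add3,r3:Mul1
  c13: CDB Add1=0  regs: r0:-4,r1:0,r2:Add3,r3:Mul1
  c14: -  regs: r0:-4,r1:0,r2:Add3,r3:Mul1

STATUS = TAG Add3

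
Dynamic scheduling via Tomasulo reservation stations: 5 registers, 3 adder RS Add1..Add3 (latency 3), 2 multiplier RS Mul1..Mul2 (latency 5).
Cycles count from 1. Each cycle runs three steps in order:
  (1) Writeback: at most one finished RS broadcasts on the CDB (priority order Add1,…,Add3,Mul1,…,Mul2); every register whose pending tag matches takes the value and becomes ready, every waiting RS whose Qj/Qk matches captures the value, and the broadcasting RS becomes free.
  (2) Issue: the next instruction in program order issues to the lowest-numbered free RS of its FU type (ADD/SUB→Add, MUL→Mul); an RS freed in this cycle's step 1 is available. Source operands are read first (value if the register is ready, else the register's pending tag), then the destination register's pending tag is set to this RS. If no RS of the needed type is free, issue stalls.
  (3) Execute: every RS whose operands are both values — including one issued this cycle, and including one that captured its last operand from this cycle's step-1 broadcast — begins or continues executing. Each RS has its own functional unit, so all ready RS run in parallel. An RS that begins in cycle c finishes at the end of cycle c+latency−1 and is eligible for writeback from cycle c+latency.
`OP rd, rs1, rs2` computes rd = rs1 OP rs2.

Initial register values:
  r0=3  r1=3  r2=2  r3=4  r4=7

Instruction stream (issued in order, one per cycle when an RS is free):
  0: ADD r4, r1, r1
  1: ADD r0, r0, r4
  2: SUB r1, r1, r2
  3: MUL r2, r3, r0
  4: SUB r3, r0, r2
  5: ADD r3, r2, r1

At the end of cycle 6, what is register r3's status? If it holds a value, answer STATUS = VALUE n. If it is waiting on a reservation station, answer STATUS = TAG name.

STATUS = TAG Add3

c1: issue ADD r4<-Add1 | r0:3,r1:3,r2:2,r3:4,r4:Add1
c2: issue ADD r0<-Add2 | r0:Add2,r1:3,r2:2,r3:4,r4:Add1
c3: issue SUB r1<-Add3 | r0:Add2,r1:Add3,r2:2,r3:4,r4:Add1
c4: CDB Add1=6; issue MUL r2<-Mul1 | r0:Add2,r1:Add3,r2:Mul1,r3:4,r4:6
c5: issue SUB r3<-Add1 | r0:Add2,r1:Add3,r2:Mul1,r3:Add1,r4:6
c6: CDB Add3=1; issue ADD r3<-Add3 | r0:Add2,r1:1,r2:Mul1,r3:Add3,r4:6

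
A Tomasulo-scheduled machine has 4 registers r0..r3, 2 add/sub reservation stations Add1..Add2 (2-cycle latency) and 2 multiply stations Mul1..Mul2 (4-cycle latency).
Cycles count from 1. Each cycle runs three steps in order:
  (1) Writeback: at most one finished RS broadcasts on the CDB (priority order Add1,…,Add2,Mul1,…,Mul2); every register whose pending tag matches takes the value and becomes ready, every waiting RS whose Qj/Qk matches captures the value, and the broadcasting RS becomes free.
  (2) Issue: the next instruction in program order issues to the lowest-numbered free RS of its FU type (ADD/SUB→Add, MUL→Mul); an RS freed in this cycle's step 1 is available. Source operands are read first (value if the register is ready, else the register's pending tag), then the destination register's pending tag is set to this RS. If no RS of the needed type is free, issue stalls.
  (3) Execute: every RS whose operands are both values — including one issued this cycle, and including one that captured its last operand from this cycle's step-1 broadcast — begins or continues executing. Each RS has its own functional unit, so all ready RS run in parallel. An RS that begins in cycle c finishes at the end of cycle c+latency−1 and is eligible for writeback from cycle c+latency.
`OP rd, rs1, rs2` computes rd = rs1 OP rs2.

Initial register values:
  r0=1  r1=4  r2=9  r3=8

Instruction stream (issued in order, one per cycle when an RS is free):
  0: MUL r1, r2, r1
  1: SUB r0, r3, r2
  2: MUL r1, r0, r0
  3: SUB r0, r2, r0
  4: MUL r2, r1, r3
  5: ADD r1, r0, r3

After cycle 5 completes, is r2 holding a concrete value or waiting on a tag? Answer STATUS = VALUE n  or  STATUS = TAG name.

c1: issue MUL r1<-Mul1 | r0:1,r1:Mul1,r2:9,r3:8
c2: issue SUB r0<-Add1 | r0:Add1,r1:Mul1,r2:9,r3:8
c3: issue MUL r1<-Mul2 | r0:Add1,r1:Mul2,r2:9,r3:8
c4: CDB Add1=-1; issue SUB r0<-Add1 | r0:Add1,r1:Mul2,r2:9,r3:8
c5: CDB Mul1=36; issue MUL r2<-Mul1 | r0:Add1,r1:Mul2,r2:Mul1,r3:8

STATUS = TAG Mul1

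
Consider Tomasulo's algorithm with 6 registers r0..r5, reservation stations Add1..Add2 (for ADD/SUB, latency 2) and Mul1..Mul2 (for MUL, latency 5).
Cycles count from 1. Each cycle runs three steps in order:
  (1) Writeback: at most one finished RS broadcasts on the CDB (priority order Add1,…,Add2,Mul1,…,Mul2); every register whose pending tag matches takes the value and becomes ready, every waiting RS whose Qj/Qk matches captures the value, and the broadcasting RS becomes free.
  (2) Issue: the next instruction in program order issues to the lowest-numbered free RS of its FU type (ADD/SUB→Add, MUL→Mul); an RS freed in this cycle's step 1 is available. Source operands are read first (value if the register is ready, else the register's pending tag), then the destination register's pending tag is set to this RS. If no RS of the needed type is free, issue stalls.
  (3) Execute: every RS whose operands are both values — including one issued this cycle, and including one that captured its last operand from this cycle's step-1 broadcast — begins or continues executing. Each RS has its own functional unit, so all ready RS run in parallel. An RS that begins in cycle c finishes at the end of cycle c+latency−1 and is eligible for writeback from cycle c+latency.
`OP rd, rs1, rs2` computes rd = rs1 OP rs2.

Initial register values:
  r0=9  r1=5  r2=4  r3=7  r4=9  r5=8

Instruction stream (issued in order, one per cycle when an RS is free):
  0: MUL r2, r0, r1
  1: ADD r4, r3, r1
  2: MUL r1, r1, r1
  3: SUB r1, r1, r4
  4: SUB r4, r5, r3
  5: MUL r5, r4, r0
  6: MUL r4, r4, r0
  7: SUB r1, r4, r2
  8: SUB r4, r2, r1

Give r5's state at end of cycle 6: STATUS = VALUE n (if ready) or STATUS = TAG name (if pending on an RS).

STATUS = TAG Mul1

  c1: issue MUL r2<-Mul1  regs: r0:9,r1:5,r2:Mul1,r3:7,r4:9,r5:8
  c2: issue ADD r4<-Add1  regs: r0:9,r1:5,r2:Mul1,r3:7,r4:Add1,r5:8
  c3: issue MUL r1<-Mul2  regs: r0:9,r1:Mul2,r2:Mul1,r3:7,r4:Add1,r5:8
  c4: CDB Add1=12; issue SUB r1<-Add1  regs: r0:9,r1:Add1,r2:Mul1,r3:7,r4:12,r5:8
  c5: issue SUB r4<-Add2  regs: r0:9,r1:Add1,r2:Mul1,r3:7,r4:Add2,r5:8
  c6: CDB Mul1=45; issue MUL r5<-Mul1  regs: r0:9,r1:Add1,r2:45,r3:7,r4:Add2,r5:Mul1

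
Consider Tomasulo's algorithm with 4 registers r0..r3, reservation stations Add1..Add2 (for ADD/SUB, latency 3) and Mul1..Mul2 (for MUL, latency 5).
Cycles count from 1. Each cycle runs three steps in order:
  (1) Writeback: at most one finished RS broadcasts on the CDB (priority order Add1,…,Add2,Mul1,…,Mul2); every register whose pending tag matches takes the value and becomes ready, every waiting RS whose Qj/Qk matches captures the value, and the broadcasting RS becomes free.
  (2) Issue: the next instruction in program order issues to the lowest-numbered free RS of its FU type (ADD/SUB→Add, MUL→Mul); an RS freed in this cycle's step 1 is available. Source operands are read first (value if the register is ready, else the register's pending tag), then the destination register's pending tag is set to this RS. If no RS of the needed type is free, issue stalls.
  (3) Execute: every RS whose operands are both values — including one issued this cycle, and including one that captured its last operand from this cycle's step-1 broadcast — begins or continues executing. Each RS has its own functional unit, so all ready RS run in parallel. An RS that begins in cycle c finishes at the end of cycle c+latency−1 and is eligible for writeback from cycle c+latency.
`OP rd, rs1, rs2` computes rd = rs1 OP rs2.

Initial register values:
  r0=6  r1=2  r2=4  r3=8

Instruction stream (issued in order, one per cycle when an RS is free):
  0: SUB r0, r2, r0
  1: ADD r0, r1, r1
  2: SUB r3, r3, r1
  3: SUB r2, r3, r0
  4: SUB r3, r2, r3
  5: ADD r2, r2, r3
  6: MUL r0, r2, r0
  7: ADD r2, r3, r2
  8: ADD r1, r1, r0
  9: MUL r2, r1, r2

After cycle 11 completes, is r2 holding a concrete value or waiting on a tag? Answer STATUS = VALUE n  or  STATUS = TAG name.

cycle 1: issue SUB r0<-Add1 // r0:Add1,r1:2,r2:4,r3:8
cycle 2: issue ADD r0<-Add2 // r0:Add2,r1:2,r2:4,r3:8
cycle 3: stall // r0:Add2,r1:2,r2:4,r3:8
cycle 4: CDB Add1=-2; issue SUB r3<-Add1 // r0:Add2,r1:2,r2:4,r3:Add1
cycle 5: CDB Add2=4; issue SUB r2<-Add2 // r0:4,r1:2,r2:Add2,r3:Add1
cycle 6: stall // r0:4,r1:2,r2:Add2,r3:Add1
cycle 7: CDB Add1=6; issue SUB r3<-Add1 // r0:4,r1:2,r2:Add2,r3:Add1
cycle 8: stall // r0:4,r1:2,r2:Add2,r3:Add1
cycle 9: stall // r0:4,r1:2,r2:Add2,r3:Add1
cycle 10: CDB Add2=2; issue ADD r2<-Add2 // r0:4,r1:2,r2:Add2,r3:Add1
cycle 11: issue MUL r0<-Mul1 // r0:Mul1,r1:2,r2:Add2,r3:Add1

STATUS = TAG Add2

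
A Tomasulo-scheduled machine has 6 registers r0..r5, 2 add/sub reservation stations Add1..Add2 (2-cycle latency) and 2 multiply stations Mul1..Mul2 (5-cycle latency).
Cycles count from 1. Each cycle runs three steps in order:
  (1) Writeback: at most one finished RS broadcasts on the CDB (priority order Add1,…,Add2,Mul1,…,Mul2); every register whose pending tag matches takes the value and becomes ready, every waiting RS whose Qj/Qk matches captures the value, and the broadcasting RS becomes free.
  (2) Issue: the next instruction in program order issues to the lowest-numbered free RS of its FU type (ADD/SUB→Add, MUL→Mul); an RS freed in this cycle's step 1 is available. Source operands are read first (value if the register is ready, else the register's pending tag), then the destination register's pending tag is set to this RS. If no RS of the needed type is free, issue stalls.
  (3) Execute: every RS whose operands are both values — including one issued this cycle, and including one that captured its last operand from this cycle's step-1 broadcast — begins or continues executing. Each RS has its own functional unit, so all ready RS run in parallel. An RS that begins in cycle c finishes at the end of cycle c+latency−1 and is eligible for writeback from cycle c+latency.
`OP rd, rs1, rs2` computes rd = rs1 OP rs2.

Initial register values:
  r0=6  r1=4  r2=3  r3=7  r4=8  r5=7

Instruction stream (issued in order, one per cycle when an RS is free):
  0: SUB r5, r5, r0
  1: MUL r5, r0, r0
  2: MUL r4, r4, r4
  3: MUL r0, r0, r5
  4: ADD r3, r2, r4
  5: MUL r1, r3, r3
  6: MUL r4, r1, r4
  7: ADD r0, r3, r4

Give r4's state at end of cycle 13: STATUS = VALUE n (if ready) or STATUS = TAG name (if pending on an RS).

STATUS = TAG Mul1

cycle 1: issue SUB r5<-Add1 // r0:6,r1:4,r2:3,r3:7,r4:8,r5:Add1
cycle 2: issue MUL r5<-Mul1 // r0:6,r1:4,r2:3,r3:7,r4:8,r5:Mul1
cycle 3: CDB Add1=1; issue MUL r4<-Mul2 // r0:6,r1:4,r2:3,r3:7,r4:Mul2,r5:Mul1
cycle 4: stall // r0:6,r1:4,r2:3,r3:7,r4:Mul2,r5:Mul1
cycle 5: stall // r0:6,r1:4,r2:3,r3:7,r4:Mul2,r5:Mul1
cycle 6: stall // r0:6,r1:4,r2:3,r3:7,r4:Mul2,r5:Mul1
cycle 7: CDB Mul1=36; issue MUL r0<-Mul1 // r0:Mul1,r1:4,r2:3,r3:7,r4:Mul2,r5:36
cycle 8: CDB Mul2=64; issue ADD r3<-Add1 // r0:Mul1,r1:4,r2:3,r3:Add1,r4:64,r5:36
cycle 9: issue MUL r1<-Mul2 // r0:Mul1,r1:Mul2,r2:3,r3:Add1,r4:64,r5:36
cycle 10: CDB Add1=67; stall // r0:Mul1,r1:Mul2,r2:3,r3:67,r4:64,r5:36
cycle 11: stall // r0:Mul1,r1:Mul2,r2:3,r3:67,r4:64,r5:36
cycle 12: CDB Mul1=216; issue MUL r4<-Mul1 // r0:216,r1:Mul2,r2:3,r3:67,r4:Mul1,r5:36
cycle 13: issue ADD r0<-Add1 // r0:Add1,r1:Mul2,r2:3,r3:67,r4:Mul1,r5:36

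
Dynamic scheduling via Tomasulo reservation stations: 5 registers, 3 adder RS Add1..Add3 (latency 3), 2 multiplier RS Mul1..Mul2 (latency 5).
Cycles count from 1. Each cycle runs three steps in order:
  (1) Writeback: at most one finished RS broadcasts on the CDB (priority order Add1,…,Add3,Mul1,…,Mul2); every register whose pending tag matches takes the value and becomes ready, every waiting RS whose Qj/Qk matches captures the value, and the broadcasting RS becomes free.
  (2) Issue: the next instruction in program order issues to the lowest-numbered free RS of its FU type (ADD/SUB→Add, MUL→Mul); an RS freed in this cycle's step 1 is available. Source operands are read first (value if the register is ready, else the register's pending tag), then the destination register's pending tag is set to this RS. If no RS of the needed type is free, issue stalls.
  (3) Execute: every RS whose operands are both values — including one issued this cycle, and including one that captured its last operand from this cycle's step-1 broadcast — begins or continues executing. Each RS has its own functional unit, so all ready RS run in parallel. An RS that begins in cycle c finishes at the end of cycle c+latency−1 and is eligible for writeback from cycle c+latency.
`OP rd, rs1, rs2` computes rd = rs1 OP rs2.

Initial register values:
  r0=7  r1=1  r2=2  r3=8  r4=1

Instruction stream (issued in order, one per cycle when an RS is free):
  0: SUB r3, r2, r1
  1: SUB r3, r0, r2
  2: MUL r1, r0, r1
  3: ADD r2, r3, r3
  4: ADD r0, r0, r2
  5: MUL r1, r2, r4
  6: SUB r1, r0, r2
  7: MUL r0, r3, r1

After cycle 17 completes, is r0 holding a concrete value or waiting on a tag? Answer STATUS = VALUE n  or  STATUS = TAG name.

STATUS = TAG Mul1

  c1: issue SUB r3<-Add1  regs: r0:7,r1:1,r2:2,r3:Add1,r4:1
  c2: issue SUB r3<-Add2  regs: r0:7,r1:1,r2:2,r3:Add2,r4:1
  c3: issue MUL r1<-Mul1  regs: r0:7,r1:Mul1,r2:2,r3:Add2,r4:1
  c4: CDB Add1=1; issue ADD r2<-Add1  regs: r0:7,r1:Mul1,r2:Add1,r3:Add2,r4:1
  c5: CDB Add2=5; issue ADD r0<-Add2  regs: r0:Add2,r1:Mul1,r2:Add1,r3:5,r4:1
  c6: issue MUL r1<-Mul2  regs: r0:Add2,r1:Mul2,r2:Add1,r3:5,r4:1
  c7: issue SUB r1<-Add3  regs: r0:Add2,r1:Add3,r2:Add1,r3:5,r4:1
  c8: CDB Add1=10; stall  regs: r0:Add2,r1:Add3,r2:10,r3:5,r4:1
  c9: CDB Mul1=7; issue MUL r0<-Mul1  regs: r0:Mul1,r1:Add3,r2:10,r3:5,r4:1
  c10: -  regs: r0:Mul1,r1:Add3,r2:10,r3:5,r4:1
  c11: CDB Add2=17  regs: r0:Mul1,r1:Add3,r2:10,r3:5,r4:1
  c12: -  regs: r0:Mul1,r1:Add3,r2:10,r3:5,r4:1
  c13: CDB Mul2=10  regs: r0:Mul1,r1:Add3,r2:10,r3:5,r4:1
  c14: CDB Add3=7  regs: r0:Mul1,r1:7,r2:10,r3:5,r4:1
  c15: -  regs: r0:Mul1,r1:7,r2:10,r3:5,r4:1
  c16: -  regs: r0:Mul1,r1:7,r2:10,r3:5,r4:1
  c17: -  regs: r0:Mul1,r1:7,r2:10,r3:5,r4:1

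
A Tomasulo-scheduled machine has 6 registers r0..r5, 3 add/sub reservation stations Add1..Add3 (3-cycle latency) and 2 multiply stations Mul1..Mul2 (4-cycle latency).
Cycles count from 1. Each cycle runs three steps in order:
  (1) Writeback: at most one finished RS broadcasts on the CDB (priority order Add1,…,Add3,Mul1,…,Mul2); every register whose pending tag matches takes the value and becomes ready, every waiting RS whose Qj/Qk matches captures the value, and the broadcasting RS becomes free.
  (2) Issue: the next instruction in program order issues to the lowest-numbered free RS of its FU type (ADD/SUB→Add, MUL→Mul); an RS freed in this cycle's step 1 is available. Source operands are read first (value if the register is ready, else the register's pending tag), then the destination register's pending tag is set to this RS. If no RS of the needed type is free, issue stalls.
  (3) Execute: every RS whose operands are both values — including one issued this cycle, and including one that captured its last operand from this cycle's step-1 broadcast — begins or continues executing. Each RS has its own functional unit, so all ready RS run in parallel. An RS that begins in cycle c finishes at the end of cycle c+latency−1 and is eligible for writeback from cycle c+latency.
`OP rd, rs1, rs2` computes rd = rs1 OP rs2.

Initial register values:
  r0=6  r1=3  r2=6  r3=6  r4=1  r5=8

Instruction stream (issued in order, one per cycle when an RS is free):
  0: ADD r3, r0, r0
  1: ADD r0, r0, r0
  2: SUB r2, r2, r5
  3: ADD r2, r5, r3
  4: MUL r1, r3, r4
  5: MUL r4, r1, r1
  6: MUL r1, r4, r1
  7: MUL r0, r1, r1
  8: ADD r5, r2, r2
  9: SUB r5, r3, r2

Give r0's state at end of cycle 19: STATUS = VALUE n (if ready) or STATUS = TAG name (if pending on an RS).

STATUS = TAG Mul2

  c1: issue ADD r3<-Add1  regs: r0:6,r1:3,r2:6,r3:Add1,r4:1,r5:8
  c2: issue ADD r0<-Add2  regs: r0:Add2,r1:3,r2:6,r3:Add1,r4:1,r5:8
  c3: issue SUB r2<-Add3  regs: r0:Add2,r1:3,r2:Add3,r3:Add1,r4:1,r5:8
  c4: CDB Add1=12; issue ADD r2<-Add1  regs: r0:Add2,r1:3,r2:Add1,r3:12,r4:1,r5:8
  c5: CDB Add2=12; issue MUL r1<-Mul1  regs: r0:12,r1:Mul1,r2:Add1,r3:12,r4:1,r5:8
  c6: CDB Add3=-2; issue MUL r4<-Mul2  regs: r0:12,r1:Mul1,r2:Add1,r3:12,r4:Mul2,r5:8
  c7: CDB Add1=20; stall  regs: r0:12,r1:Mul1,r2:20,r3:12,r4:Mul2,r5:8
  c8: stall  regs: r0:12,r1:Mul1,r2:20,r3:12,r4:Mul2,r5:8
  c9: CDB Mul1=12; issue MUL r1<-Mul1  regs: r0:12,r1:Mul1,r2:20,r3:12,r4:Mul2,r5:8
  c10: stall  regs: r0:12,r1:Mul1,r2:20,r3:12,r4:Mul2,r5:8
  c11: stall  regs: r0:12,r1:Mul1,r2:20,r3:12,r4:Mul2,r5:8
  c12: stall  regs: r0:12,r1:Mul1,r2:20,r3:12,r4:Mul2,r5:8
  c13: CDB Mul2=144; issue MUL r0<-Mul2  regs: r0:Mul2,r1:Mul1,r2:20,r3:12,r4:144,r5:8
  c14: issue ADD r5<-Add1  regs: r0:Mul2,r1:Mul1,r2:20,r3:12,r4:144,r5:Add1
  c15: issue SUB r5<-Add2  regs: r0:Mul2,r1:Mul1,r2:20,r3:12,r4:144,r5:Add2
  c16: -  regs: r0:Mul2,r1:Mul1,r2:20,r3:12,r4:144,r5:Add2
  c17: CDB Add1=40  regs: r0:Mul2,r1:Mul1,r2:20,r3:12,r4:144,r5:Add2
  c18: CDB Add2=-8  regs: r0:Mul2,r1:Mul1,r2:20,r3:12,r4:144,r5:-8
  c19: CDB Mul1=1728  regs: r0:Mul2,r1:1728,r2:20,r3:12,r4:144,r5:-8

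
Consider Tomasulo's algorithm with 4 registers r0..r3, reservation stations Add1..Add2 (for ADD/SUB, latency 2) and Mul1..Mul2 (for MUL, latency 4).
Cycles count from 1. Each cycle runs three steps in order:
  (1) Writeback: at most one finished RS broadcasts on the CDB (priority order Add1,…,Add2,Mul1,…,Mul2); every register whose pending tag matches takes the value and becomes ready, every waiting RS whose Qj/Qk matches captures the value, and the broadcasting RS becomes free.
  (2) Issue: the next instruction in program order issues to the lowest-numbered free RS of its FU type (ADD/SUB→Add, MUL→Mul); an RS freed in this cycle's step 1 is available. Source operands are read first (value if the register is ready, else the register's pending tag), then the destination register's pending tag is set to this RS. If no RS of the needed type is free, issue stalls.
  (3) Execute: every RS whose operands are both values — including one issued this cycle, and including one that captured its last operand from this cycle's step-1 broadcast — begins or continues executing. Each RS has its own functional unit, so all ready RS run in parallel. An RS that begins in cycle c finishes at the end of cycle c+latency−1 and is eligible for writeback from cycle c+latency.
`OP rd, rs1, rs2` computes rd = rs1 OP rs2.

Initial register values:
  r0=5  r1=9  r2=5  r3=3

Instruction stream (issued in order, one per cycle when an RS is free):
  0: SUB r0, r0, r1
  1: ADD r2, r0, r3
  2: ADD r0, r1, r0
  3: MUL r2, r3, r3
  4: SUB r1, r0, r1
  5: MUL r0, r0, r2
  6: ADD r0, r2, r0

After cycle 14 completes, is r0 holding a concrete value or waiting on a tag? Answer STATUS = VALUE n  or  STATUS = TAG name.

cycle 1: issue SUB r0<-Add1 // r0:Add1,r1:9,r2:5,r3:3
cycle 2: issue ADD r2<-Add2 // r0:Add1,r1:9,r2:Add2,r3:3
cycle 3: CDB Add1=-4; issue ADD r0<-Add1 // r0:Add1,r1:9,r2:Add2,r3:3
cycle 4: issue MUL r2<-Mul1 // r0:Add1,r1:9,r2:Mul1,r3:3
cycle 5: CDB Add1=5; issue SUB r1<-Add1 // r0:5,r1:Add1,r2:Mul1,r3:3
cycle 6: CDB Add2=-1; issue MUL r0<-Mul2 // r0:Mul2,r1:Add1,r2:Mul1,r3:3
cycle 7: CDB Add1=-4; issue ADD r0<-Add1 // r0:Add1,r1:-4,r2:Mul1,r3:3
cycle 8: CDB Mul1=9 // r0:Add1,r1:-4,r2:9,r3:3
cycle 9: - // r0:Add1,r1:-4,r2:9,r3:3
cycle 10: - // r0:Add1,r1:-4,r2:9,r3:3
cycle 11: - // r0:Add1,r1:-4,r2:9,r3:3
cycle 12: CDB Mul2=45 // r0:Add1,r1:-4,r2:9,r3:3
cycle 13: - // r0:Add1,r1:-4,r2:9,r3:3
cycle 14: CDB Add1=54 // r0:54,r1:-4,r2:9,r3:3

STATUS = VALUE 54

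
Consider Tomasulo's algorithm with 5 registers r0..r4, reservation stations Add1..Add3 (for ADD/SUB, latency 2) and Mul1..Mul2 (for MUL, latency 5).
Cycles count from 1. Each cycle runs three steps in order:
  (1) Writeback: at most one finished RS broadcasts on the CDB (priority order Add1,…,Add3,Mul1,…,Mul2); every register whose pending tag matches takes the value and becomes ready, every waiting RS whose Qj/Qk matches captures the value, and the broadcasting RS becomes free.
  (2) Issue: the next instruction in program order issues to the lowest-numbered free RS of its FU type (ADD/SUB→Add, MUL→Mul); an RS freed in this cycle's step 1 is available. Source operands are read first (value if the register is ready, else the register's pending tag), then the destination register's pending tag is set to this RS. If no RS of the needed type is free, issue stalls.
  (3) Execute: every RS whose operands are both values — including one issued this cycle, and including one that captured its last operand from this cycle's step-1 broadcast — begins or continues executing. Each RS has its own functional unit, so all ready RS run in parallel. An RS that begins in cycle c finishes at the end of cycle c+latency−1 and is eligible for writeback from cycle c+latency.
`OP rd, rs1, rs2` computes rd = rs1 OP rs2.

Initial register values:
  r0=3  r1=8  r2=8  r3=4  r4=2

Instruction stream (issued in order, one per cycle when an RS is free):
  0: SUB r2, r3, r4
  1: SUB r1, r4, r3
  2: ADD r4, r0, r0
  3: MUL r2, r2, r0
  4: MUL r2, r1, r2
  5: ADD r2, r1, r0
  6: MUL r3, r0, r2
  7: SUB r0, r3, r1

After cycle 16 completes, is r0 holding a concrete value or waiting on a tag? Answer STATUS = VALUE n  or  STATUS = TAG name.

cycle 1: issue SUB r2<-Add1 // r0:3,r1:8,r2:Add1,r3:4,r4:2
cycle 2: issue SUB r1<-Add2 // r0:3,r1:Add2,r2:Add1,r3:4,r4:2
cycle 3: CDB Add1=2; issue ADD r4<-Add1 // r0:3,r1:Add2,r2:2,r3:4,r4:Add1
cycle 4: CDB Add2=-2; issue MUL r2<-Mul1 // r0:3,r1:-2,r2:Mul1,r3:4,r4:Add1
cycle 5: CDB Add1=6; issue MUL r2<-Mul2 // r0:3,r1:-2,r2:Mul2,r3:4,r4:6
cycle 6: issue ADD r2<-Add1 // r0:3,r1:-2,r2:Add1,r3:4,r4:6
cycle 7: stall // r0:3,r1:-2,r2:Add1,r3:4,r4:6
cycle 8: CDB Add1=1; stall // r0:3,r1:-2,r2:1,r3:4,r4:6
cycle 9: CDB Mul1=6; issue MUL r3<-Mul1 // r0:3,r1:-2,r2:1,r3:Mul1,r4:6
cycle 10: issue SUB r0<-Add1 // r0:Add1,r1:-2,r2:1,r3:Mul1,r4:6
cycle 11: - // r0:Add1,r1:-2,r2:1,r3:Mul1,r4:6
cycle 12: - // r0:Add1,r1:-2,r2:1,r3:Mul1,r4:6
cycle 13: - // r0:Add1,r1:-2,r2:1,r3:Mul1,r4:6
cycle 14: CDB Mul1=3 // r0:Add1,r1:-2,r2:1,r3:3,r4:6
cycle 15: CDB Mul2=-12 // r0:Add1,r1:-2,r2:1,r3:3,r4:6
cycle 16: CDB Add1=5 // r0:5,r1:-2,r2:1,r3:3,r4:6

STATUS = VALUE 5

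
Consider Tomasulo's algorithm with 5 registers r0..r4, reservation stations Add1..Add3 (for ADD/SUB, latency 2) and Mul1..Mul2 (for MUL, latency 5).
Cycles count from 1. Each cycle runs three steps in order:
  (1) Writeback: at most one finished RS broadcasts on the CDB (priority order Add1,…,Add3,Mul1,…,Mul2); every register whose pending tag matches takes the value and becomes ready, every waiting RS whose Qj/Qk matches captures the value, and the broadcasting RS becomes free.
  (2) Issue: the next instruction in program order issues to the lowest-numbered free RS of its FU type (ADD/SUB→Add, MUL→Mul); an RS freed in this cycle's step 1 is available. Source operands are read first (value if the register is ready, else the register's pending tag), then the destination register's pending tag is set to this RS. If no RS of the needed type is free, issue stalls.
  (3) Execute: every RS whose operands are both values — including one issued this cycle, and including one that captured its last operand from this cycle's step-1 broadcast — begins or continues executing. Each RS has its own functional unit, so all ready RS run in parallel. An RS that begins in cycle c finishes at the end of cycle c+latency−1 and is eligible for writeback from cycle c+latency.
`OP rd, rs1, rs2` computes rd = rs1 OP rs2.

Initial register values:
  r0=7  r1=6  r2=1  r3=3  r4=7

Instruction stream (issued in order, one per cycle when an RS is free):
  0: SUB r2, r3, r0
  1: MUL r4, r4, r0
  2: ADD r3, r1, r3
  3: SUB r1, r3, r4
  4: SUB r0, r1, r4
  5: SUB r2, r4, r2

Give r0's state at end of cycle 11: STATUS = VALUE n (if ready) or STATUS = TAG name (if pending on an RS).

cycle 1: issue SUB r2<-Add1 // r0:7,r1:6,r2:Add1,r3:3,r4:7
cycle 2: issue MUL r4<-Mul1 // r0:7,r1:6,r2:Add1,r3:3,r4:Mul1
cycle 3: CDB Add1=-4; issue ADD r3<-Add1 // r0:7,r1:6,r2:-4,r3:Add1,r4:Mul1
cycle 4: issue SUB r1<-Add2 // r0:7,r1:Add2,r2:-4,r3:Add1,r4:Mul1
cycle 5: CDB Add1=9; issue SUB r0<-Add1 // r0:Add1,r1:Add2,r2:-4,r3:9,r4:Mul1
cycle 6: issue SUB r2<-Add3 // r0:Add1,r1:Add2,r2:Add3,r3:9,r4:Mul1
cycle 7: CDB Mul1=49 // r0:Add1,r1:Add2,r2:Add3,r3:9,r4:49
cycle 8: - // r0:Add1,r1:Add2,r2:Add3,r3:9,r4:49
cycle 9: CDB Add2=-40 // r0:Add1,r1:-40,r2:Add3,r3:9,r4:49
cycle 10: CDB Add3=53 // r0:Add1,r1:-40,r2:53,r3:9,r4:49
cycle 11: CDB Add1=-89 // r0:-89,r1:-40,r2:53,r3:9,r4:49

STATUS = VALUE -89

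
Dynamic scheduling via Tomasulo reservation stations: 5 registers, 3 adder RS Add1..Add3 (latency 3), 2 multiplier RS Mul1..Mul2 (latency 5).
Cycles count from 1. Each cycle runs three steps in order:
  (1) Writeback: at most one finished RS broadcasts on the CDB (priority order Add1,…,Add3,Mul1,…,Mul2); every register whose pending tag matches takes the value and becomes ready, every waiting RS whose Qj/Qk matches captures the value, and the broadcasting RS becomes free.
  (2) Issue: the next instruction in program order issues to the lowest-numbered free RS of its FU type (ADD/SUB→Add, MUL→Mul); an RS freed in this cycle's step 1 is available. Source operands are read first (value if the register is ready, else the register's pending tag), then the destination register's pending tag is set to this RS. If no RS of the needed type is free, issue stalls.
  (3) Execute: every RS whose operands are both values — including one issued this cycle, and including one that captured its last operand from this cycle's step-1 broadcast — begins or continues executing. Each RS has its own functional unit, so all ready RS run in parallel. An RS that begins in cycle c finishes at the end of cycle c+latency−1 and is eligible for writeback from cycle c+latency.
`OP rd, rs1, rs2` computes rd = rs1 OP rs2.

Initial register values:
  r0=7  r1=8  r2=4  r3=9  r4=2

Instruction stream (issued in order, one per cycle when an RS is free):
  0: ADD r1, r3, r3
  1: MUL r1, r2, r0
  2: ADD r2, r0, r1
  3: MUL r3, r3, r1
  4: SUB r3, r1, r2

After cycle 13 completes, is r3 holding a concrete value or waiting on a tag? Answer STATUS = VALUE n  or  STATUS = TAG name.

  c1: issue ADD r1<-Add1  regs: r0:7,r1:Add1,r2:4,r3:9,r4:2
  c2: issue MUL r1<-Mul1  regs: r0:7,r1:Mul1,r2:4,r3:9,r4:2
  c3: issue ADD r2<-Add2  regs: r0:7,r1:Mul1,r2:Add2,r3:9,r4:2
  c4: CDB Add1=18; issue MUL r3<-Mul2  regs: r0:7,r1:Mul1,r2:Add2,r3:Mul2,r4:2
  c5: issue SUB r3<-Add1  regs: r0:7,r1:Mul1,r2:Add2,r3:Add1,r4:2
  c6: -  regs: r0:7,r1:Mul1,r2:Add2,r3:Add1,r4:2
  c7: CDB Mul1=28  regs: r0:7,r1:28,r2:Add2,r3:Add1,r4:2
  c8: -  regs: r0:7,r1:28,r2:Add2,r3:Add1,r4:2
  c9: -  regs: r0:7,r1:28,r2:Add2,r3:Add1,r4:2
  c10: CDB Add2=35  regs: r0:7,r1:28,r2:35,r3:Add1,r4:2
  c11: -  regs: r0:7,r1:28,r2:35,r3:Add1,r4:2
  c12: CDB Mul2=252  regs: r0:7,r1:28,r2:35,r3:Add1,r4:2
  c13: CDB Add1=-7  regs: r0:7,r1:28,r2:35,r3:-7,r4:2

STATUS = VALUE -7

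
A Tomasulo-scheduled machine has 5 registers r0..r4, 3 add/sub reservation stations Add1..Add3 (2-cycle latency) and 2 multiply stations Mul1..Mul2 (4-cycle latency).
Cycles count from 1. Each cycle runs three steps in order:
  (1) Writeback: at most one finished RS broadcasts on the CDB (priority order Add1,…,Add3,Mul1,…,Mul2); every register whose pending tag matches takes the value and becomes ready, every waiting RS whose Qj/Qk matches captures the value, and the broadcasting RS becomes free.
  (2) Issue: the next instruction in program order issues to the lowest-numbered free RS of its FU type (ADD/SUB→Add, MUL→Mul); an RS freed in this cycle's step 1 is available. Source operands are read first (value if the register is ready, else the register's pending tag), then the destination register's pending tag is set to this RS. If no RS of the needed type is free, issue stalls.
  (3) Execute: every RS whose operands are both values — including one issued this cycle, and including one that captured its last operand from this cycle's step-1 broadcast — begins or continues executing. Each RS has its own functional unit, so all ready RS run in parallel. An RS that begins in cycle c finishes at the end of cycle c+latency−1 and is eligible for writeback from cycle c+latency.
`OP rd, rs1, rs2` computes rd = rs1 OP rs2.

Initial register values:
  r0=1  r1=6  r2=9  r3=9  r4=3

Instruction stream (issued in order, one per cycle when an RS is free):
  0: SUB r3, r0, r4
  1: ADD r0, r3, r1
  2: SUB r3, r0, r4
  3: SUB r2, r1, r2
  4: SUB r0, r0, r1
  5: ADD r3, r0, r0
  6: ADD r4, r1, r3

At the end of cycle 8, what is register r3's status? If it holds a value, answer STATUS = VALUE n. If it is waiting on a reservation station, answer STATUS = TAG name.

cycle 1: issue SUB r3<-Add1 // r0:1,r1:6,r2:9,r3:Add1,r4:3
cycle 2: issue ADD r0<-Add2 // r0:Add2,r1:6,r2:9,r3:Add1,r4:3
cycle 3: CDB Add1=-2; issue SUB r3<-Add1 // r0:Add2,r1:6,r2:9,r3:Add1,r4:3
cycle 4: issue SUB r2<-Add3 // r0:Add2,r1:6,r2:Add3,r3:Add1,r4:3
cycle 5: CDB Add2=4; issue SUB r0<-Add2 // r0:Add2,r1:6,r2:Add3,r3:Add1,r4:3
cycle 6: CDB Add3=-3; issue ADD r3<-Add3 // r0:Add2,r1:6,r2:-3,r3:Add3,r4:3
cycle 7: CDB Add1=1; issue ADD r4<-Add1 // r0:Add2,r1:6,r2:-3,r3:Add3,r4:Add1
cycle 8: CDB Add2=-2 // r0:-2,r1:6,r2:-3,r3:Add3,r4:Add1

STATUS = TAG Add3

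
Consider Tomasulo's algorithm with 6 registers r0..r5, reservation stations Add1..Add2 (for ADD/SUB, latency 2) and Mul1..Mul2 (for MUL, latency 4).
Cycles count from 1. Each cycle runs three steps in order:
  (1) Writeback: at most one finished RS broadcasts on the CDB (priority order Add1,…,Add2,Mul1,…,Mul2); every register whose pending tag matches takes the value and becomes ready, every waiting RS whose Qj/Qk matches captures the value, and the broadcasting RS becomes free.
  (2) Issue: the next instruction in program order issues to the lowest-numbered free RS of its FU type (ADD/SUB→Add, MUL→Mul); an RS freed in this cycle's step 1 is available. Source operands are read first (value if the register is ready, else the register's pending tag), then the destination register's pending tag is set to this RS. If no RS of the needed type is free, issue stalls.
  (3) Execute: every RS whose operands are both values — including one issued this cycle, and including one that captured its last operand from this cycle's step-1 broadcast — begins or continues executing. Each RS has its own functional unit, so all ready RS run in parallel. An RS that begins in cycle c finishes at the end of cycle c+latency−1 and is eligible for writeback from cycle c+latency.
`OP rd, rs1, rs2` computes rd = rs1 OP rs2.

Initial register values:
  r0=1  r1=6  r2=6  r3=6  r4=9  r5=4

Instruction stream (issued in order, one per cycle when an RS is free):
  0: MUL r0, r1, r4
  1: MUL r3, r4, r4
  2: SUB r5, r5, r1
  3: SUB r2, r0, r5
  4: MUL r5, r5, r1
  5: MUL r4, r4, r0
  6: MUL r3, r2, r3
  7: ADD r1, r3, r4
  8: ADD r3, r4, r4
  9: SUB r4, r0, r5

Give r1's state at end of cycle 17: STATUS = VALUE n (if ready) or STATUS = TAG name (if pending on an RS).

STATUS = VALUE 5022

  c1: issue MUL r0<-Mul1  regs: r0:Mul1,r1:6,r2:6,r3:6,r4:9,r5:4
  c2: issue MUL r3<-Mul2  regs: r0:Mul1,r1:6,r2:6,r3:Mul2,r4:9,r5:4
  c3: issue SUB r5<-Add1  regs: r0:Mul1,r1:6,r2:6,r3:Mul2,r4:9,r5:Add1
  c4: issue SUB r2<-Add2  regs: r0:Mul1,r1:6,r2:Add2,r3:Mul2,r4:9,r5:Add1
  c5: CDB Add1=-2; stall  regs: r0:Mul1,r1:6,r2:Add2,r3:Mul2,r4:9,r5:-2
  c6: CDB Mul1=54; issue MUL r5<-Mul1  regs: r0:54,r1:6,r2:Add2,r3:Mul2,r4:9,r5:Mul1
  c7: CDB Mul2=81; issue MUL r4<-Mul2  regs: r0:54,r1:6,r2:Add2,r3:81,r4:Mul2,r5:Mul1
  c8: CDB Add2=56; stall  regs: r0:54,r1:6,r2:56,r3:81,r4:Mul2,r5:Mul1
  c9: stall  regs: r0:54,r1:6,r2:56,r3:81,r4:Mul2,r5:Mul1
  c10: CDB Mul1=-12; issue MUL r3<-Mul1  regs: r0:54,r1:6,r2:56,r3:Mul1,r4:Mul2,r5:-12
  c11: CDB Mul2=486; issue ADD r1<-Add1  regs: r0:54,r1:Add1,r2:56,r3:Mul1,r4:486,r5:-12
  c12: issue ADD r3<-Add2  regs: r0:54,r1:Add1,r2:56,r3:Add2,r4:486,r5:-12
  c13: stall  regs: r0:54,r1:Add1,r2:56,r3:Add2,r4:486,r5:-12
  c14: CDB Add2=972; issue SUB r4<-Add2  regs: r0:54,r1:Add1,r2:56,r3:972,r4:Add2,r5:-12
  c15: CDB Mul1=4536  regs: r0:54,r1:Add1,r2:56,r3:972,r4:Add2,r5:-12
  c16: CDB Add2=66  regs: r0:54,r1:Add1,r2:56,r3:972,r4:66,r5:-12
  c17: CDB Add1=5022  regs: r0:54,r1:5022,r2:56,r3:972,r4:66,r5:-12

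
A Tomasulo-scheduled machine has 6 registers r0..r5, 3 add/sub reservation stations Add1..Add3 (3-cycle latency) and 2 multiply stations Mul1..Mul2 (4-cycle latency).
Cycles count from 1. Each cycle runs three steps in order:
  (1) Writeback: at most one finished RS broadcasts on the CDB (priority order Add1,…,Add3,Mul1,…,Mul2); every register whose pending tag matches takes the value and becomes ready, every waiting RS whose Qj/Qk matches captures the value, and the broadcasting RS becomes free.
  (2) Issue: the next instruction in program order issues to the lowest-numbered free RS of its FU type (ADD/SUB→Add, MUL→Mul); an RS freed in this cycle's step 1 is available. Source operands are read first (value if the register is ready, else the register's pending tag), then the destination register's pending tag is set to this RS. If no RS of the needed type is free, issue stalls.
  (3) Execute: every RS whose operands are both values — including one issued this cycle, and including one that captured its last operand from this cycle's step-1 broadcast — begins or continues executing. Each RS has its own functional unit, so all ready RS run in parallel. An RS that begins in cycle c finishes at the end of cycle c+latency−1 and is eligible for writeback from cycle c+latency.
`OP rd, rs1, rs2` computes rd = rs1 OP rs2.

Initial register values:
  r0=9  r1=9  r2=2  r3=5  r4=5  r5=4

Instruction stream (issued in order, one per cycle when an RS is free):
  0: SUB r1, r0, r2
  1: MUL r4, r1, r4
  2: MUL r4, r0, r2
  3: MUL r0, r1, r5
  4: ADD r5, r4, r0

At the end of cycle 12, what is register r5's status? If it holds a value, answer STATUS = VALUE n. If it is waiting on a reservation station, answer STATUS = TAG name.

STATUS = TAG Add1

cycle 1: issue SUB r1<-Add1 // r0:9,r1:Add1,r2:2,r3:5,r4:5,r5:4
cycle 2: issue MUL r4<-Mul1 // r0:9,r1:Add1,r2:2,r3:5,r4:Mul1,r5:4
cycle 3: issue MUL r4<-Mul2 // r0:9,r1:Add1,r2:2,r3:5,r4:Mul2,r5:4
cycle 4: CDB Add1=7; stall // r0:9,r1:7,r2:2,r3:5,r4:Mul2,r5:4
cycle 5: stall // r0:9,r1:7,r2:2,r3:5,r4:Mul2,r5:4
cycle 6: stall // r0:9,r1:7,r2:2,r3:5,r4:Mul2,r5:4
cycle 7: CDB Mul2=18; issue MUL r0<-Mul2 // r0:Mul2,r1:7,r2:2,r3:5,r4:18,r5:4
cycle 8: CDB Mul1=35; issue ADD r5<-Add1 // r0:Mul2,r1:7,r2:2,r3:5,r4:18,r5:Add1
cycle 9: - // r0:Mul2,r1:7,r2:2,r3:5,r4:18,r5:Add1
cycle 10: - // r0:Mul2,r1:7,r2:2,r3:5,r4:18,r5:Add1
cycle 11: CDB Mul2=28 // r0:28,r1:7,r2:2,r3:5,r4:18,r5:Add1
cycle 12: - // r0:28,r1:7,r2:2,r3:5,r4:18,r5:Add1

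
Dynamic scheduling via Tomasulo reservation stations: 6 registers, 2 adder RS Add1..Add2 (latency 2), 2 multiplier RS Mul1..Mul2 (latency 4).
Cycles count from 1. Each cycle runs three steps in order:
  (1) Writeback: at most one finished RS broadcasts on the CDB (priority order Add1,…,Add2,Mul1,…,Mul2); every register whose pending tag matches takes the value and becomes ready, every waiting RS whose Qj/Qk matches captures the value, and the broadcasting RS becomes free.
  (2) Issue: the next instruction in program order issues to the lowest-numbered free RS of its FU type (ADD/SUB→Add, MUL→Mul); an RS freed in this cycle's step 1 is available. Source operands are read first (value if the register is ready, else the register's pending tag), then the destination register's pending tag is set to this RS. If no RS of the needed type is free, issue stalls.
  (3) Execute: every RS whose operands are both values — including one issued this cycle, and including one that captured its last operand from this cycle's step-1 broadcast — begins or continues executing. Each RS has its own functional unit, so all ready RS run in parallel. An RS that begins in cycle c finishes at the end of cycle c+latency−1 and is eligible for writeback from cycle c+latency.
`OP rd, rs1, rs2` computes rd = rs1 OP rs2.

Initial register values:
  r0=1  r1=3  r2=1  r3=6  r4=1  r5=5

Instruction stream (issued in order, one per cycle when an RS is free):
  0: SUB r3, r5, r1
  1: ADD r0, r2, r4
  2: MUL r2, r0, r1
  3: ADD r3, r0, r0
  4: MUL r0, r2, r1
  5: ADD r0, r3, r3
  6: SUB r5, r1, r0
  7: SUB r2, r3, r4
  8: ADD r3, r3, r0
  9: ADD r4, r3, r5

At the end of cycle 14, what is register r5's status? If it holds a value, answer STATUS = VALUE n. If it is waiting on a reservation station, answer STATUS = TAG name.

c1: issue SUB r3<-Add1 | r0:1,r1:3,r2:1,r3:Add1,r4:1,r5:5
c2: issue ADD r0<-Add2 | r0:Add2,r1:3,r2:1,r3:Add1,r4:1,r5:5
c3: CDB Add1=2; issue MUL r2<-Mul1 | r0:Add2,r1:3,r2:Mul1,r3:2,r4:1,r5:5
c4: CDB Add2=2; issue ADD r3<-Add1 | r0:2,r1:3,r2:Mul1,r3:Add1,r4:1,r5:5
c5: issue MUL r0<-Mul2 | r0:Mul2,r1:3,r2:Mul1,r3:Add1,r4:1,r5:5
c6: CDB Add1=4; issue ADD r0<-Add1 | r0:Add1,r1:3,r2:Mul1,r3:4,r4:1,r5:5
c7: issue SUB r5<-Add2 | r0:Add1,r1:3,r2:Mul1,r3:4,r4:1,r5:Add2
c8: CDB Add1=8; issue SUB r2<-Add1 | r0:8,r1:3,r2:Add1,r3:4,r4:1,r5:Add2
c9: CDB Mul1=6; stall | r0:8,r1:3,r2:Add1,r3:4,r4:1,r5:Add2
c10: CDB Add1=3; issue ADD r3<-Add1 | r0:8,r1:3,r2:3,r3:Add1,r4:1,r5:Add2
c11: CDB Add2=-5; issue ADD r4<-Add2 | r0:8,r1:3,r2:3,r3:Add1,r4:Add2,r5:-5
c12: CDB Add1=12 | r0:8,r1:3,r2:3,r3:12,r4:Add2,r5:-5
c13: CDB Mul2=18 | r0:8,r1:3,r2:3,r3:12,r4:Add2,r5:-5
c14: CDB Add2=7 | r0:8,r1:3,r2:3,r3:12,r4:7,r5:-5

STATUS = VALUE -5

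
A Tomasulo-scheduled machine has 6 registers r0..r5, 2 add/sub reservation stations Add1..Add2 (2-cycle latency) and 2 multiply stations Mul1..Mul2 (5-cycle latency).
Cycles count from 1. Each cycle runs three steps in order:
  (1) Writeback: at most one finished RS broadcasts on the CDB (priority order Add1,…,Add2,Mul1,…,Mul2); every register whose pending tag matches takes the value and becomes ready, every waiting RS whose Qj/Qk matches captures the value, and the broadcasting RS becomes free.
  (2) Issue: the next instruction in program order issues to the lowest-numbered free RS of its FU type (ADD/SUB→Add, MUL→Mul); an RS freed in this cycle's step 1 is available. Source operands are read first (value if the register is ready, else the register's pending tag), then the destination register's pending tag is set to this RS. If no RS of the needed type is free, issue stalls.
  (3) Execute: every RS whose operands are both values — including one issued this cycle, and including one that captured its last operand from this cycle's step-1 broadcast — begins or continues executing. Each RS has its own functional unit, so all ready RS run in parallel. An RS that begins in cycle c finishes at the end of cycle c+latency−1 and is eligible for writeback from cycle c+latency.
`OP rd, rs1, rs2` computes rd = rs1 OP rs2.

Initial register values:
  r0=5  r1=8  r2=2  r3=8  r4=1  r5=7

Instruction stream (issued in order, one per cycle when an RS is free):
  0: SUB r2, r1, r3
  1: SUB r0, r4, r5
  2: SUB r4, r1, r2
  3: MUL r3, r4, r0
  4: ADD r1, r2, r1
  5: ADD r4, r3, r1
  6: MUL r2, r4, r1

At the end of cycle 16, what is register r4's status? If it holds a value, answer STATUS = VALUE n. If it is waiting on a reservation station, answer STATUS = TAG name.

STATUS = VALUE -40

cycle 1: issue SUB r2<-Add1 // r0:5,r1:8,r2:Add1,r3:8,r4:1,r5:7
cycle 2: issue SUB r0<-Add2 // r0:Add2,r1:8,r2:Add1,r3:8,r4:1,r5:7
cycle 3: CDB Add1=0; issue SUB r4<-Add1 // r0:Add2,r1:8,r2:0,r3:8,r4:Add1,r5:7
cycle 4: CDB Add2=-6; issue MUL r3<-Mul1 // r0:-6,r1:8,r2:0,r3:Mul1,r4:Add1,r5:7
cycle 5: CDB Add1=8; issue ADD r1<-Add1 // r0:-6,r1:Add1,r2:0,r3:Mul1,r4:8,r5:7
cycle 6: issue ADD r4<-Add2 // r0:-6,r1:Add1,r2:0,r3:Mul1,r4:Add2,r5:7
cycle 7: CDB Add1=8; issue MUL r2<-Mul2 // r0:-6,r1:8,r2:Mul2,r3:Mul1,r4:Add2,r5:7
cycle 8: - // r0:-6,r1:8,r2:Mul2,r3:Mul1,r4:Add2,r5:7
cycle 9: - // r0:-6,r1:8,r2:Mul2,r3:Mul1,r4:Add2,r5:7
cycle 10: CDB Mul1=-48 // r0:-6,r1:8,r2:Mul2,r3:-48,r4:Add2,r5:7
cycle 11: - // r0:-6,r1:8,r2:Mul2,r3:-48,r4:Add2,r5:7
cycle 12: CDB Add2=-40 // r0:-6,r1:8,r2:Mul2,r3:-48,r4:-40,r5:7
cycle 13: - // r0:-6,r1:8,r2:Mul2,r3:-48,r4:-40,r5:7
cycle 14: - // r0:-6,r1:8,r2:Mul2,r3:-48,r4:-40,r5:7
cycle 15: - // r0:-6,r1:8,r2:Mul2,r3:-48,r4:-40,r5:7
cycle 16: - // r0:-6,r1:8,r2:Mul2,r3:-48,r4:-40,r5:7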